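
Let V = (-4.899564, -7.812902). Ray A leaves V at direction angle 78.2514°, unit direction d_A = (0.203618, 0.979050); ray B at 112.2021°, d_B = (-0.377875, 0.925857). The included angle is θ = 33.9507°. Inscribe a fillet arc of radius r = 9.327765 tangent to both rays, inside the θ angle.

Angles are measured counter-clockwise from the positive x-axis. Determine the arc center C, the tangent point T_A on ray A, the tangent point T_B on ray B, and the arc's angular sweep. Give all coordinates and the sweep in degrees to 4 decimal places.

center=(-7.8100,24.0030) T_A=(1.3223,22.1037) T_B=(-16.4462,20.4783) sweep=146.0493

bisector direction at 95.2268° = (-0.091098,0.995842)
center distance |VC| = r/sin(θ/2) = 9.327765/sin(16.9753°) = 31.948750
C = V + |VC|·bis = (-7.8100,24.0030)
T_A = V + ((C−V)·d_A)·d_A = V + 30.5568·d_A = (1.3223,22.1037)
T_B = V + ((C−V)·d_B)·d_B = V + 30.5568·d_B = (-16.4462,20.4783)
sweep = 180° − θ = 146.0493°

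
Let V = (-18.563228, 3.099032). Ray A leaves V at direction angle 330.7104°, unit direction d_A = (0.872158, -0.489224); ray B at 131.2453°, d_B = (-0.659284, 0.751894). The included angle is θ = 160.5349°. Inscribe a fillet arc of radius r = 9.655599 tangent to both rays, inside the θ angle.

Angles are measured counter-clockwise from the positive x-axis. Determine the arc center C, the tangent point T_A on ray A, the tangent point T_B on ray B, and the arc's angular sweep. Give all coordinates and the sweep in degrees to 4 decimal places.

bisector direction at 50.9778° = (0.629621,0.776903)
center distance |VC| = r/sin(θ/2) = 9.655599/sin(80.2674°) = 9.796596
C = V + |VC|·bis = (-12.3951,10.7100)
T_A = V + ((C−V)·d_A)·d_A = V + 1.6561·d_A = (-17.1188,2.2888)
T_B = V + ((C−V)·d_B)·d_B = V + 1.6561·d_B = (-19.6551,4.3442)
sweep = 180° − θ = 19.4651°

center=(-12.3951,10.7100) T_A=(-17.1188,2.2888) T_B=(-19.6551,4.3442) sweep=19.4651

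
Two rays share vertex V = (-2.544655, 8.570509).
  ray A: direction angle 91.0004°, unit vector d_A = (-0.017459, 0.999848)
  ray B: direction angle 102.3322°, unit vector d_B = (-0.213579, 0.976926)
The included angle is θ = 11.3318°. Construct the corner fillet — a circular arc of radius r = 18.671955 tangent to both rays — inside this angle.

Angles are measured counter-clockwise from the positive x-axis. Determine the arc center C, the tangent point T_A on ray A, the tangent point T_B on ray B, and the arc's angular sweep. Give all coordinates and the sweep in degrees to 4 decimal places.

bisector direction at 96.6663° = (-0.116087,0.993239)
center distance |VC| = r/sin(θ/2) = 18.671955/sin(5.6659°) = 189.126147
C = V + |VC|·bis = (-24.4997,196.4180)
T_A = V + ((C−V)·d_A)·d_A = V + 188.2022·d_A = (-5.8305,196.7440)
T_B = V + ((C−V)·d_B)·d_B = V + 188.2022·d_B = (-42.7408,192.4300)
sweep = 180° − θ = 168.6682°

center=(-24.4997,196.4180) T_A=(-5.8305,196.7440) T_B=(-42.7408,192.4300) sweep=168.6682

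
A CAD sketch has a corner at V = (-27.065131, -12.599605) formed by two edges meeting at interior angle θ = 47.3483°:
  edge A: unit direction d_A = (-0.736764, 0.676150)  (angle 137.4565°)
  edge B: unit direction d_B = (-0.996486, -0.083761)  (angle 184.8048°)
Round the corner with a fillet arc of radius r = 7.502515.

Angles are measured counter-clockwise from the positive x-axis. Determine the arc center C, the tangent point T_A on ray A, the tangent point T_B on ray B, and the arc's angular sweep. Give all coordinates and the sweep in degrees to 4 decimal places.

bisector direction at 161.1307° = (-0.946259,0.323411)
center distance |VC| = r/sin(θ/2) = 7.502515/sin(23.6742°) = 18.684603
C = V + |VC|·bis = (-44.7456,-6.5568)
T_A = V + ((C−V)·d_A)·d_A = V + 17.1122·d_A = (-39.6728,-1.0292)
T_B = V + ((C−V)·d_B)·d_B = V + 17.1122·d_B = (-44.1172,-14.0329)
sweep = 180° − θ = 132.6517°

center=(-44.7456,-6.5568) T_A=(-39.6728,-1.0292) T_B=(-44.1172,-14.0329) sweep=132.6517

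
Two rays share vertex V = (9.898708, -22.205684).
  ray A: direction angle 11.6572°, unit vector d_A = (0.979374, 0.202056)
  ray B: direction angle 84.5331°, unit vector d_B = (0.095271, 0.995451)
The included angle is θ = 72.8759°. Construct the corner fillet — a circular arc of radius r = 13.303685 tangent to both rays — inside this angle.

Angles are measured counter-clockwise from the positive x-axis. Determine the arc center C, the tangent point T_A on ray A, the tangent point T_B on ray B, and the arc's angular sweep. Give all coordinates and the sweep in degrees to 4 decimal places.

bisector direction at 48.0952° = (0.667896,0.744255)
center distance |VC| = r/sin(θ/2) = 13.303685/sin(36.4380°) = 22.398591
C = V + |VC|·bis = (24.8586,-5.5354)
T_A = V + ((C−V)·d_A)·d_A = V + 18.0197·d_A = (27.5467,-18.5647)
T_B = V + ((C−V)·d_B)·d_B = V + 18.0197·d_B = (11.6155,-4.2680)
sweep = 180° − θ = 107.1241°

center=(24.8586,-5.5354) T_A=(27.5467,-18.5647) T_B=(11.6155,-4.2680) sweep=107.1241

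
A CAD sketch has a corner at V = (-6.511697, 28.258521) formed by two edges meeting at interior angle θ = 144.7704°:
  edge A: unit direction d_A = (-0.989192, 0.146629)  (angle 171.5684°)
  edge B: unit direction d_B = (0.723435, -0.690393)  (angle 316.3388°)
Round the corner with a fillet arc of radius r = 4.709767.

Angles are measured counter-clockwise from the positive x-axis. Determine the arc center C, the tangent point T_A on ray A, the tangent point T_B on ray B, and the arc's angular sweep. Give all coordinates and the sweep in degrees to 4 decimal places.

bisector direction at 243.9536° = (-0.439099,-0.898439)
center distance |VC| = r/sin(θ/2) = 4.709767/sin(72.3852°) = 4.941460
C = V + |VC|·bis = (-8.6815,23.8189)
T_A = V + ((C−V)·d_A)·d_A = V + 1.4954·d_A = (-7.9909,28.4778)
T_B = V + ((C−V)·d_B)·d_B = V + 1.4954·d_B = (-5.4299,27.2261)
sweep = 180° − θ = 35.2296°

center=(-8.6815,23.8189) T_A=(-7.9909,28.4778) T_B=(-5.4299,27.2261) sweep=35.2296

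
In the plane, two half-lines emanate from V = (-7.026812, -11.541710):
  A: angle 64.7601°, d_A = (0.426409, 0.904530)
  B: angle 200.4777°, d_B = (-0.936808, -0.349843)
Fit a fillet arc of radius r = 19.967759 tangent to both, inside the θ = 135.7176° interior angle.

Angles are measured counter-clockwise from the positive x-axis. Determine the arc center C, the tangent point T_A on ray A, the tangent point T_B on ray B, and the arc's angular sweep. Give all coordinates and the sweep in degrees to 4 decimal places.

center=(-21.6238,4.3219) T_A=(-3.5623,-4.1926) T_B=(-14.6382,-14.3841) sweep=44.2824

bisector direction at 132.6189° = (-0.677119,0.735874)
center distance |VC| = r/sin(θ/2) = 19.967759/sin(67.8588°) = 21.557452
C = V + |VC|·bis = (-21.6238,4.3219)
T_A = V + ((C−V)·d_A)·d_A = V + 8.1248·d_A = (-3.5623,-4.1926)
T_B = V + ((C−V)·d_B)·d_B = V + 8.1248·d_B = (-14.6382,-14.3841)
sweep = 180° − θ = 44.2824°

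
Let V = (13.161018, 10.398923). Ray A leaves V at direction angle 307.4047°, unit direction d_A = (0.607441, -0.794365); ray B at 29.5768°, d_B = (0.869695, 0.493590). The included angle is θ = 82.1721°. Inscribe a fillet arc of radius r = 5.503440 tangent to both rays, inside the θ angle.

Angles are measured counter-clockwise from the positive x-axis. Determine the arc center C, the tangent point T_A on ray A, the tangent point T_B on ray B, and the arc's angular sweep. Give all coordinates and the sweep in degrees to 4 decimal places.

bisector direction at 348.4907° = (0.979893,-0.199526)
center distance |VC| = r/sin(θ/2) = 5.503440/sin(41.0861°) = 8.374177
C = V + |VC|·bis = (21.3668,8.7281)
T_A = V + ((C−V)·d_A)·d_A = V + 6.3118·d_A = (16.9951,5.3850)
T_B = V + ((C−V)·d_B)·d_B = V + 6.3118·d_B = (18.6504,13.5144)
sweep = 180° − θ = 97.8279°

center=(21.3668,8.7281) T_A=(16.9951,5.3850) T_B=(18.6504,13.5144) sweep=97.8279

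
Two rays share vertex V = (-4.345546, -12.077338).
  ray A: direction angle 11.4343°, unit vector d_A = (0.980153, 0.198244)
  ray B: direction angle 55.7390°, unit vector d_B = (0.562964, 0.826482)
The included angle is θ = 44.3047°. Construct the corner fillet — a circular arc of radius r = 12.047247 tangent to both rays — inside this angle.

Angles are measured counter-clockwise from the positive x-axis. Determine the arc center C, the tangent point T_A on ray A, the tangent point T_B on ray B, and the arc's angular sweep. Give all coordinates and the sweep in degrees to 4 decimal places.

bisector direction at 33.5866° = (0.833050,0.553197)
center distance |VC| = r/sin(θ/2) = 12.047247/sin(22.1523°) = 31.949574
C = V + |VC|·bis = (22.2701,5.5971)
T_A = V + ((C−V)·d_A)·d_A = V + 29.5912·d_A = (24.6583,-6.2111)
T_B = V + ((C−V)·d_B)·d_B = V + 29.5912·d_B = (12.3132,12.3792)
sweep = 180° − θ = 135.6953°

center=(22.2701,5.5971) T_A=(24.6583,-6.2111) T_B=(12.3132,12.3792) sweep=135.6953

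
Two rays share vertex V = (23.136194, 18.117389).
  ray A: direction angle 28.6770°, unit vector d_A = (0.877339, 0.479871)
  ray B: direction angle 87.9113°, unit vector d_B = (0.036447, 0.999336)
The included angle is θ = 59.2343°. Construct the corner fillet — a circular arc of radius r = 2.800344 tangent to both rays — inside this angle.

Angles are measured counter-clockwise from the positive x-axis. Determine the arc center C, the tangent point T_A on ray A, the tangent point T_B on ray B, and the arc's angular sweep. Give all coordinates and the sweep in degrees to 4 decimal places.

bisector direction at 58.2941° = (0.525559,0.850757)
center distance |VC| = r/sin(θ/2) = 2.800344/sin(29.6171°) = 5.666394
C = V + |VC|·bis = (26.1142,22.9381)
T_A = V + ((C−V)·d_A)·d_A = V + 4.9261·d_A = (27.4580,20.4813)
T_B = V + ((C−V)·d_B)·d_B = V + 4.9261·d_B = (23.3157,23.0402)
sweep = 180° − θ = 120.7657°

center=(26.1142,22.9381) T_A=(27.4580,20.4813) T_B=(23.3157,23.0402) sweep=120.7657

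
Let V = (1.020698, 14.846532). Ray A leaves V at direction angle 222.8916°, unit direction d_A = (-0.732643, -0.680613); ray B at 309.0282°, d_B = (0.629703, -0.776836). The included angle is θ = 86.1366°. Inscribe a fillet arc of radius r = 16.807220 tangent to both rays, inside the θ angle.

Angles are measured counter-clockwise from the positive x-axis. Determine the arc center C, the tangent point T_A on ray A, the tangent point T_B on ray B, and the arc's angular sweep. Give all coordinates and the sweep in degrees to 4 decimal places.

center=(-0.7134,-9.7049) T_A=(-12.1526,2.6088) T_B=(12.3431,0.8786) sweep=93.8634

bisector direction at 265.9599° = (-0.070455,-0.997515)
center distance |VC| = r/sin(θ/2) = 16.807220/sin(43.0683°) = 24.612631
C = V + |VC|·bis = (-0.7134,-9.7049)
T_A = V + ((C−V)·d_A)·d_A = V + 17.9805·d_A = (-12.1526,2.6088)
T_B = V + ((C−V)·d_B)·d_B = V + 17.9805·d_B = (12.3431,0.8786)
sweep = 180° − θ = 93.8634°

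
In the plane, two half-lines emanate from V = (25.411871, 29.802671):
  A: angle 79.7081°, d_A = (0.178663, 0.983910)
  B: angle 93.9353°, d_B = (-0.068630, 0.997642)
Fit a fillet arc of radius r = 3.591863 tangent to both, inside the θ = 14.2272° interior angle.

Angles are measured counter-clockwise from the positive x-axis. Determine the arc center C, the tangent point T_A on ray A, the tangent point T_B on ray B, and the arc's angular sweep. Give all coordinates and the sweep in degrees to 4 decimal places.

center=(27.0200,58.7628) T_A=(30.5541,58.1211) T_B=(23.4366,58.5163) sweep=165.7728

bisector direction at 86.8217° = (0.055443,0.998462)
center distance |VC| = r/sin(θ/2) = 3.591863/sin(7.1136°) = 29.004760
C = V + |VC|·bis = (27.0200,58.7628)
T_A = V + ((C−V)·d_A)·d_A = V + 28.7815·d_A = (30.5541,58.1211)
T_B = V + ((C−V)·d_B)·d_B = V + 28.7815·d_B = (23.4366,58.5163)
sweep = 180° − θ = 165.7728°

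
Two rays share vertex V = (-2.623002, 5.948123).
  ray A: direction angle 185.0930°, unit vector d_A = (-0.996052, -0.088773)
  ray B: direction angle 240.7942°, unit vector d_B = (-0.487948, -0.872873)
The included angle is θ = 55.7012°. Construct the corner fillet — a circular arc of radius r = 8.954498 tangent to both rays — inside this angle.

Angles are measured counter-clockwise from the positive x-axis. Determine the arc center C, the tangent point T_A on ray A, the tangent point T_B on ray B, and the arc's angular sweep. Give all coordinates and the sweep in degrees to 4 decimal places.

center=(-18.7086,-4.4755) T_A=(-19.5035,4.4437) T_B=(-10.8925,-8.8448) sweep=124.2988

bisector direction at 212.9436° = (-0.839206,-0.543813)
center distance |VC| = r/sin(θ/2) = 8.954498/sin(27.8506°) = 19.167632
C = V + |VC|·bis = (-18.7086,-4.4755)
T_A = V + ((C−V)·d_A)·d_A = V + 16.9474·d_A = (-19.5035,4.4437)
T_B = V + ((C−V)·d_B)·d_B = V + 16.9474·d_B = (-10.8925,-8.8448)
sweep = 180° − θ = 124.2988°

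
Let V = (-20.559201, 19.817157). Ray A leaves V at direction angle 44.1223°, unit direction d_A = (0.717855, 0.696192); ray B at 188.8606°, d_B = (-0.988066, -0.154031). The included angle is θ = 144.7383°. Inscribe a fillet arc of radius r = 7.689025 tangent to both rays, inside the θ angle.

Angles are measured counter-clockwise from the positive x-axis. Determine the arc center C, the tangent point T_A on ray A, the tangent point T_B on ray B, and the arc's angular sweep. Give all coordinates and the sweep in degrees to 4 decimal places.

bisector direction at 116.4915° = (-0.446064,0.895001)
center distance |VC| = r/sin(θ/2) = 7.689025/sin(72.3692°) = 8.067997
C = V + |VC|·bis = (-24.1580,27.0380)
T_A = V + ((C−V)·d_A)·d_A = V + 2.4437·d_A = (-18.8050,21.5184)
T_B = V + ((C−V)·d_B)·d_B = V + 2.4437·d_B = (-22.9737,19.4408)
sweep = 180° − θ = 35.2617°

center=(-24.1580,27.0380) T_A=(-18.8050,21.5184) T_B=(-22.9737,19.4408) sweep=35.2617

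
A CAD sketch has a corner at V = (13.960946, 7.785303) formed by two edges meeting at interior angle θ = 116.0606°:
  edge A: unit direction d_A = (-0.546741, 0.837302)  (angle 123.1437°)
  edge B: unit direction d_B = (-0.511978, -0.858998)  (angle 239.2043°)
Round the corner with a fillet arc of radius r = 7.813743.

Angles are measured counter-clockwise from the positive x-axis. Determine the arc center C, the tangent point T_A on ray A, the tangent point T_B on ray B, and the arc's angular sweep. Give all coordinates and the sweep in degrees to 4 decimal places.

center=(4.7521,7.5966) T_A=(11.2946,11.8687) T_B=(11.4641,3.5961) sweep=63.9394

bisector direction at 181.1740° = (-0.999790,-0.020489)
center distance |VC| = r/sin(θ/2) = 7.813743/sin(58.0303°) = 9.210755
C = V + |VC|·bis = (4.7521,7.5966)
T_A = V + ((C−V)·d_A)·d_A = V + 4.8768·d_A = (11.2946,11.8687)
T_B = V + ((C−V)·d_B)·d_B = V + 4.8768·d_B = (11.4641,3.5961)
sweep = 180° − θ = 63.9394°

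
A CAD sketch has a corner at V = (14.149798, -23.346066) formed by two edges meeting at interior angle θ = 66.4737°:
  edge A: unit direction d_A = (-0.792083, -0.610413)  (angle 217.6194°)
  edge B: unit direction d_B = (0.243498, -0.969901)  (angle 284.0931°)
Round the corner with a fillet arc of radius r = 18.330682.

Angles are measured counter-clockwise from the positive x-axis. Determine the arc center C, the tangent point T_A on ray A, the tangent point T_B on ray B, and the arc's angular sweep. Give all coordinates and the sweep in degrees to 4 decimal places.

bisector direction at 250.8562° = (-0.327939,-0.944699)
center distance |VC| = r/sin(θ/2) = 18.330682/sin(33.2368°) = 33.443969
C = V + |VC|·bis = (3.1822,-54.9405)
T_A = V + ((C−V)·d_A)·d_A = V + 27.9729·d_A = (-8.0071,-40.4211)
T_B = V + ((C−V)·d_B)·d_B = V + 27.9729·d_B = (20.9612,-50.4771)
sweep = 180° − θ = 113.5263°

center=(3.1822,-54.9405) T_A=(-8.0071,-40.4211) T_B=(20.9612,-50.4771) sweep=113.5263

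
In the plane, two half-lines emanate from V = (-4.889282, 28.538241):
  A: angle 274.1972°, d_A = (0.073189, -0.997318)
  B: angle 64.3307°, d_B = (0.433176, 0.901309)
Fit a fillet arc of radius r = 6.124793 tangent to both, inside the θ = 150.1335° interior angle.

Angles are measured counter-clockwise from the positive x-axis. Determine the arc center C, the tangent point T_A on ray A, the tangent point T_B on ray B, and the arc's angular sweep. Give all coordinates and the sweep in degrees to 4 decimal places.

center=(1.3386,27.3574) T_A=(-4.7697,26.9091) T_B=(-4.1817,30.0105) sweep=29.8665

bisector direction at 349.2640° = (0.982496,-0.186285)
center distance |VC| = r/sin(θ/2) = 6.124793/sin(75.0667°) = 6.338878
C = V + |VC|·bis = (1.3386,27.3574)
T_A = V + ((C−V)·d_A)·d_A = V + 1.6335·d_A = (-4.7697,26.9091)
T_B = V + ((C−V)·d_B)·d_B = V + 1.6335·d_B = (-4.1817,30.0105)
sweep = 180° − θ = 29.8665°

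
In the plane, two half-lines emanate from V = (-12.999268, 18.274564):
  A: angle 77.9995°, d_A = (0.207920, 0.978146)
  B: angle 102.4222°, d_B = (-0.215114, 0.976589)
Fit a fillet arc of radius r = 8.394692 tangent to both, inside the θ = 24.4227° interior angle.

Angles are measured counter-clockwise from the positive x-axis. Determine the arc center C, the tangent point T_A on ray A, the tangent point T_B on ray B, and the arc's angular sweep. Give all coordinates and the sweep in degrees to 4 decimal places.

bisector direction at 90.2109° = (-0.003680,0.999993)
center distance |VC| = r/sin(θ/2) = 8.394692/sin(12.2113°) = 39.687760
C = V + |VC|·bis = (-13.1453,57.9621)
T_A = V + ((C−V)·d_A)·d_A = V + 38.7898·d_A = (-4.9341,56.2166)
T_B = V + ((C−V)·d_B)·d_B = V + 38.7898·d_B = (-21.3435,56.1562)
sweep = 180° − θ = 155.5773°

center=(-13.1453,57.9621) T_A=(-4.9341,56.2166) T_B=(-21.3435,56.1562) sweep=155.5773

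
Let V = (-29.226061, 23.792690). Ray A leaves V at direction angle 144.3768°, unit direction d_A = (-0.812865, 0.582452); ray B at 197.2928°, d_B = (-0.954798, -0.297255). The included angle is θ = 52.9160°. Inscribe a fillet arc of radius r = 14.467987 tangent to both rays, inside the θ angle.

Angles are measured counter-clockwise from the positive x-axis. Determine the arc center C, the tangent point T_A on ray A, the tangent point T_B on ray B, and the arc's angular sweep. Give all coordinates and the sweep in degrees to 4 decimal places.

center=(-61.2843,28.9650) T_A=(-52.8574,40.7255) T_B=(-56.9836,15.1510) sweep=127.0840

bisector direction at 170.8348° = (-0.987233,0.159282)
center distance |VC| = r/sin(θ/2) = 14.467987/sin(26.4580°) = 32.472803
C = V + |VC|·bis = (-61.2843,28.9650)
T_A = V + ((C−V)·d_A)·d_A = V + 29.0716·d_A = (-52.8574,40.7255)
T_B = V + ((C−V)·d_B)·d_B = V + 29.0716·d_B = (-56.9836,15.1510)
sweep = 180° − θ = 127.0840°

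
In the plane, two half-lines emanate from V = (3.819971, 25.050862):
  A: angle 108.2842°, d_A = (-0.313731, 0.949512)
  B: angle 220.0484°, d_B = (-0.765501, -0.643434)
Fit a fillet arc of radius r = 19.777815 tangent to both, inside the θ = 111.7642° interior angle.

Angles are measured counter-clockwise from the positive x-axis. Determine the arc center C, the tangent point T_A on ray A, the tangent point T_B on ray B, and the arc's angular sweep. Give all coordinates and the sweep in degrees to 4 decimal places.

bisector direction at 164.1663° = (-0.962058,0.272846)
center distance |VC| = r/sin(θ/2) = 19.777815/sin(55.8821°) = 23.889564
C = V + |VC|·bis = (-19.1632,31.5690)
T_A = V + ((C−V)·d_A)·d_A = V + 13.3996·d_A = (-0.3839,37.7739)
T_B = V + ((C−V)·d_B)·d_B = V + 13.3996·d_B = (-6.4374,16.4291)
sweep = 180° − θ = 68.2358°

center=(-19.1632,31.5690) T_A=(-0.3839,37.7739) T_B=(-6.4374,16.4291) sweep=68.2358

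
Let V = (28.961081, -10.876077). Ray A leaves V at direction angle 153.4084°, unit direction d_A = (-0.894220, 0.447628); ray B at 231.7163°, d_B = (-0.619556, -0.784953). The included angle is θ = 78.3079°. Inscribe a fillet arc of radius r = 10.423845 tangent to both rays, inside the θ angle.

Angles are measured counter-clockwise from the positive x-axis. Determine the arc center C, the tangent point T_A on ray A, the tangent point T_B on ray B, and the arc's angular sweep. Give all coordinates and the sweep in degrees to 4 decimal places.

center=(12.8474,-14.4668) T_A=(17.5134,-5.1456) T_B=(21.0296,-20.9250) sweep=101.6921

bisector direction at 192.5624° = (-0.976060,-0.217502)
center distance |VC| = r/sin(θ/2) = 10.423845/sin(39.1540°) = 16.508935
C = V + |VC|·bis = (12.8474,-14.4668)
T_A = V + ((C−V)·d_A)·d_A = V + 12.8019·d_A = (17.5134,-5.1456)
T_B = V + ((C−V)·d_B)·d_B = V + 12.8019·d_B = (21.0296,-20.9250)
sweep = 180° − θ = 101.6921°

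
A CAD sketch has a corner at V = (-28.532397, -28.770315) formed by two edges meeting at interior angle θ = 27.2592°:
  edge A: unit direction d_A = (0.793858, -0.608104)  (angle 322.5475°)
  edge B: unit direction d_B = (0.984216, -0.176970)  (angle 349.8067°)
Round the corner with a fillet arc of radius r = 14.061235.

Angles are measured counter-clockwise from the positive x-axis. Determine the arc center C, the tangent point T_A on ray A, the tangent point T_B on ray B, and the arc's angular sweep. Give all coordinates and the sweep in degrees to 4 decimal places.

bisector direction at 336.1771° = (0.914798,-0.403911)
center distance |VC| = r/sin(θ/2) = 14.061235/sin(13.6296°) = 59.671463
C = V + |VC|·bis = (26.0550,-52.8723)
T_A = V + ((C−V)·d_A)·d_A = V + 57.9911·d_A = (17.5043,-64.0349)
T_B = V + ((C−V)·d_B)·d_B = V + 57.9911·d_B = (28.5434,-39.0330)
sweep = 180° − θ = 152.7408°

center=(26.0550,-52.8723) T_A=(17.5043,-64.0349) T_B=(28.5434,-39.0330) sweep=152.7408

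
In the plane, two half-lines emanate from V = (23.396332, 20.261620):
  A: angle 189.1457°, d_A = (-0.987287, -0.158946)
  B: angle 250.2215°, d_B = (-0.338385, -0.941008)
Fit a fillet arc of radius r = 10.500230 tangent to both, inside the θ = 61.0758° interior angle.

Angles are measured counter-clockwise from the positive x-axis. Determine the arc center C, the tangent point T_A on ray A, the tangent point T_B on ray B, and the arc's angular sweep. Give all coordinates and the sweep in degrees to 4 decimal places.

bisector direction at 219.6836° = (-0.769582,-0.638548)
center distance |VC| = r/sin(θ/2) = 10.500230/sin(30.5379°) = 20.665342
C = V + |VC|·bis = (7.4926,7.0658)
T_A = V + ((C−V)·d_A)·d_A = V + 17.7989·d_A = (5.8237,17.4326)
T_B = V + ((C−V)·d_B)·d_B = V + 17.7989·d_B = (17.3734,3.5127)
sweep = 180° − θ = 118.9242°

center=(7.4926,7.0658) T_A=(5.8237,17.4326) T_B=(17.3734,3.5127) sweep=118.9242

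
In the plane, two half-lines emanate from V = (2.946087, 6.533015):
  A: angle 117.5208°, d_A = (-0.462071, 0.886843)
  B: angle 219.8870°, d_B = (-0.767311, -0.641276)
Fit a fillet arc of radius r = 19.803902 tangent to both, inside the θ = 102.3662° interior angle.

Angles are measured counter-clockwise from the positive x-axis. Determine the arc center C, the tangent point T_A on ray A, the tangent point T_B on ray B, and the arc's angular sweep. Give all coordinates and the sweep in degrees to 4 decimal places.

center=(-21.9787,11.5117) T_A=(-4.4158,20.6625) T_B=(-9.2790,-3.6840) sweep=77.6338

bisector direction at 168.7039° = (-0.980628,0.195879)
center distance |VC| = r/sin(θ/2) = 19.803902/sin(51.1831°) = 25.417215
C = V + |VC|·bis = (-21.9787,11.5117)
T_A = V + ((C−V)·d_A)·d_A = V + 15.9324·d_A = (-4.4158,20.6625)
T_B = V + ((C−V)·d_B)·d_B = V + 15.9324·d_B = (-9.2790,-3.6840)
sweep = 180° − θ = 77.6338°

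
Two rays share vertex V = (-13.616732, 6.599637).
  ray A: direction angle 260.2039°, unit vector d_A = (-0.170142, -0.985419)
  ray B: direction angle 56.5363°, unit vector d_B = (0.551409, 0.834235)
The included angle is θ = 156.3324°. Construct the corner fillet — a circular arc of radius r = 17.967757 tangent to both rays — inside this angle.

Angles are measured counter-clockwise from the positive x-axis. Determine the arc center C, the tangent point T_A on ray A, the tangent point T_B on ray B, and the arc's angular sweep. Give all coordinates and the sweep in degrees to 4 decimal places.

bisector direction at 338.3701° = (0.929584,-0.368610)
center distance |VC| = r/sin(θ/2) = 17.967757/sin(78.1662°) = 18.357926
C = V + |VC|·bis = (3.4485,-0.1673)
T_A = V + ((C−V)·d_A)·d_A = V + 3.7647·d_A = (-14.2573,2.8898)
T_B = V + ((C−V)·d_B)·d_B = V + 3.7647·d_B = (-11.5408,9.7403)
sweep = 180° − θ = 23.6676°

center=(3.4485,-0.1673) T_A=(-14.2573,2.8898) T_B=(-11.5408,9.7403) sweep=23.6676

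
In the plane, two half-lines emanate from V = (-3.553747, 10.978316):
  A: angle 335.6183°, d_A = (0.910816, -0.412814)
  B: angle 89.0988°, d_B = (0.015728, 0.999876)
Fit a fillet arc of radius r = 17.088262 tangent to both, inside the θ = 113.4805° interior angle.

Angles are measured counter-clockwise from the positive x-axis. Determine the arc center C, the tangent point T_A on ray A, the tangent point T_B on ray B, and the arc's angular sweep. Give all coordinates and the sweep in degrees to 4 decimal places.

bisector direction at 32.3585° = (0.844715,0.535216)
center distance |VC| = r/sin(θ/2) = 17.088262/sin(56.7403°) = 20.435791
C = V + |VC|·bis = (13.7087,21.9159)
T_A = V + ((C−V)·d_A)·d_A = V + 11.2077·d_A = (6.6544,6.3516)
T_B = V + ((C−V)·d_B)·d_B = V + 11.2077·d_B = (-3.3775,22.1846)
sweep = 180° − θ = 66.5195°

center=(13.7087,21.9159) T_A=(6.6544,6.3516) T_B=(-3.3775,22.1846) sweep=66.5195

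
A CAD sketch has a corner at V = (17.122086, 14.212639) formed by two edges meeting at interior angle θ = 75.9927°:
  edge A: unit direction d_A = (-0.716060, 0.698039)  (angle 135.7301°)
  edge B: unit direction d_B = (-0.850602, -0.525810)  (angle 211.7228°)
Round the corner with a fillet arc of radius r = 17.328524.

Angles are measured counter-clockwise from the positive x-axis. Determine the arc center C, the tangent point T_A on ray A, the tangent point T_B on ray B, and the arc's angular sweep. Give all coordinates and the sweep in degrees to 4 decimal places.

center=(-10.8578,17.2886) T_A=(1.2382,29.6968) T_B=(-1.7463,2.5489) sweep=104.0073

bisector direction at 173.7264° = (-0.994012,0.109275)
center distance |VC| = r/sin(θ/2) = 17.328524/sin(37.9963°) = 28.148484
C = V + |VC|·bis = (-10.8578,17.2886)
T_A = V + ((C−V)·d_A)·d_A = V + 22.1824·d_A = (1.2382,29.6968)
T_B = V + ((C−V)·d_B)·d_B = V + 22.1824·d_B = (-1.7463,2.5489)
sweep = 180° − θ = 104.0073°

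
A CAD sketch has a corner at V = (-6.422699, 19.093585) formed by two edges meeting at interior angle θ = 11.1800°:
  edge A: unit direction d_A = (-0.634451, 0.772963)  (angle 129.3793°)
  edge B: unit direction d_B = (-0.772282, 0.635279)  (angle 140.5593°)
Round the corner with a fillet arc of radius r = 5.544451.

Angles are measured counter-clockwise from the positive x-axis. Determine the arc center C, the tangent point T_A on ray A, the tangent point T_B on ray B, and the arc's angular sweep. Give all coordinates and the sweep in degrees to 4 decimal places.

center=(-46.6491,59.3631) T_A=(-42.3634,62.8808) T_B=(-50.1713,55.0812) sweep=168.8200

bisector direction at 134.9693° = (-0.706728,0.707486)
center distance |VC| = r/sin(θ/2) = 5.544451/sin(5.5900°) = 56.919173
C = V + |VC|·bis = (-46.6491,59.3631)
T_A = V + ((C−V)·d_A)·d_A = V + 56.6485·d_A = (-42.3634,62.8808)
T_B = V + ((C−V)·d_B)·d_B = V + 56.6485·d_B = (-50.1713,55.0812)
sweep = 180° − θ = 168.8200°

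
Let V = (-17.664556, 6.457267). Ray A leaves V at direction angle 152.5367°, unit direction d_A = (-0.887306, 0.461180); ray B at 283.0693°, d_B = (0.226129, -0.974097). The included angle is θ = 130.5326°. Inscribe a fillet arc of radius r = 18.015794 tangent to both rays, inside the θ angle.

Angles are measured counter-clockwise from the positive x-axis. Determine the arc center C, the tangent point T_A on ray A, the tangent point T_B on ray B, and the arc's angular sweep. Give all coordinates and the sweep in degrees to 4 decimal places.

bisector direction at 217.8030° = (-0.790123,-0.612948)
center distance |VC| = r/sin(θ/2) = 18.015794/sin(65.2663°) = 19.835454
C = V + |VC|·bis = (-33.3370,-5.7008)
T_A = V + ((C−V)·d_A)·d_A = V + 8.2992·d_A = (-25.0285,10.2847)
T_B = V + ((C−V)·d_B)·d_B = V + 8.2992·d_B = (-15.7879,-1.6269)
sweep = 180° − θ = 49.4674°

center=(-33.3370,-5.7008) T_A=(-25.0285,10.2847) T_B=(-15.7879,-1.6269) sweep=49.4674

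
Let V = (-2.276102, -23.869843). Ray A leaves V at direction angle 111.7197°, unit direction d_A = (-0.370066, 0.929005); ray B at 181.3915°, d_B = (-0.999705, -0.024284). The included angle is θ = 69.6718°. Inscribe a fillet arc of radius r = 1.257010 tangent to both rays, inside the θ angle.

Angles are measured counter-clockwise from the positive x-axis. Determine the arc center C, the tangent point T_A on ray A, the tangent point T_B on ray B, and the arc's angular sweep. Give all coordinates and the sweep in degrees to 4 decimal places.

center=(-4.1123,-22.6571) T_A=(-2.9445,-22.1919) T_B=(-4.0818,-23.9137) sweep=110.3282

bisector direction at 146.5556° = (-0.834421,0.551128)
center distance |VC| = r/sin(θ/2) = 1.257010/sin(34.8359°) = 2.200540
C = V + |VC|·bis = (-4.1123,-22.6571)
T_A = V + ((C−V)·d_A)·d_A = V + 1.8062·d_A = (-2.9445,-22.1919)
T_B = V + ((C−V)·d_B)·d_B = V + 1.8062·d_B = (-4.0818,-23.9137)
sweep = 180° − θ = 110.3282°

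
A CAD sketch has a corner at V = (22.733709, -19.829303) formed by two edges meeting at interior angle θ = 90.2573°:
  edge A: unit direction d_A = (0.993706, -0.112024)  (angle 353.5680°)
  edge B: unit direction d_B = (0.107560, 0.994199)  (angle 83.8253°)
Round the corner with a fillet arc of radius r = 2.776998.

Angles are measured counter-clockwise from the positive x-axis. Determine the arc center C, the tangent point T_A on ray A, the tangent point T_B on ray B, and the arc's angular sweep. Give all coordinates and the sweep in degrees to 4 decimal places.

bisector direction at 38.6966° = (0.780467,0.625197)
center distance |VC| = r/sin(θ/2) = 2.776998/sin(45.1287°) = 3.918480
C = V + |VC|·bis = (25.7920,-17.3795)
T_A = V + ((C−V)·d_A)·d_A = V + 2.7646·d_A = (25.4809,-20.1390)
T_B = V + ((C−V)·d_B)·d_B = V + 2.7646·d_B = (23.0311,-17.0808)
sweep = 180° − θ = 89.7427°

center=(25.7920,-17.3795) T_A=(25.4809,-20.1390) T_B=(23.0311,-17.0808) sweep=89.7427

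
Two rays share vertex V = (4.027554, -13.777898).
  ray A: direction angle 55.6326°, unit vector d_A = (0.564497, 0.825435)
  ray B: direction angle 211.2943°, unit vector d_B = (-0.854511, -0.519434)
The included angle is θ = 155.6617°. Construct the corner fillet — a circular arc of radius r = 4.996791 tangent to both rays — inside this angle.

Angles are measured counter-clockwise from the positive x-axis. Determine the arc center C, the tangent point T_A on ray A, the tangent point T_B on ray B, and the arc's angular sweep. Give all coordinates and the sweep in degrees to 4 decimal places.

center=(0.5113,-10.0678) T_A=(4.6358,-12.8885) T_B=(3.1068,-14.3376) sweep=24.3383

bisector direction at 133.4634° = (-0.687892,0.725813)
center distance |VC| = r/sin(θ/2) = 4.996791/sin(77.8308°) = 5.111652
C = V + |VC|·bis = (0.5113,-10.0678)
T_A = V + ((C−V)·d_A)·d_A = V + 1.0775·d_A = (4.6358,-12.8885)
T_B = V + ((C−V)·d_B)·d_B = V + 1.0775·d_B = (3.1068,-14.3376)
sweep = 180° − θ = 24.3383°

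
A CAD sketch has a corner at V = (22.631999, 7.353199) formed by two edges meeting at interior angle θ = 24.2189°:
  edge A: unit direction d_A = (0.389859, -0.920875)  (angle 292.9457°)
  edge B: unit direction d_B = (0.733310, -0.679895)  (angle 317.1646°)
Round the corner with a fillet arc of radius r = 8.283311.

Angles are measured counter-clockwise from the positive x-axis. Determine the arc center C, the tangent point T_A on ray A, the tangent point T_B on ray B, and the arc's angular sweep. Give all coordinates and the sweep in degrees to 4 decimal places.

bisector direction at 305.0552° = (0.574365,-0.818600)
center distance |VC| = r/sin(θ/2) = 8.283311/sin(12.1095°) = 39.485736
C = V + |VC|·bis = (45.3112,-24.9698)
T_A = V + ((C−V)·d_A)·d_A = V + 38.6071·d_A = (37.6833,-28.1991)
T_B = V + ((C−V)·d_B)·d_B = V + 38.6071·d_B = (50.9430,-18.8956)
sweep = 180° − θ = 155.7811°

center=(45.3112,-24.9698) T_A=(37.6833,-28.1991) T_B=(50.9430,-18.8956) sweep=155.7811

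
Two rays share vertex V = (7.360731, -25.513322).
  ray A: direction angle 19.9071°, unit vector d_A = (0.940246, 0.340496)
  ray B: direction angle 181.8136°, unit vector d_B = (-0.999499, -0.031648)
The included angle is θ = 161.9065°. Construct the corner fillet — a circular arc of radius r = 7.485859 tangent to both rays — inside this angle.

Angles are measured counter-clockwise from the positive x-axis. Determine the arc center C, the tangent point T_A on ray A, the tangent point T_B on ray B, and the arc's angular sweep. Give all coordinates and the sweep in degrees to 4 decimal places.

bisector direction at 100.8604° = (-0.188416,0.982089)
center distance |VC| = r/sin(θ/2) = 7.485859/sin(80.9532°) = 7.580153
C = V + |VC|·bis = (5.9325,-18.0689)
T_A = V + ((C−V)·d_A)·d_A = V + 1.1919·d_A = (8.4814,-25.1075)
T_B = V + ((C−V)·d_B)·d_B = V + 1.1919·d_B = (6.1694,-25.5510)
sweep = 180° − θ = 18.0935°

center=(5.9325,-18.0689) T_A=(8.4814,-25.1075) T_B=(6.1694,-25.5510) sweep=18.0935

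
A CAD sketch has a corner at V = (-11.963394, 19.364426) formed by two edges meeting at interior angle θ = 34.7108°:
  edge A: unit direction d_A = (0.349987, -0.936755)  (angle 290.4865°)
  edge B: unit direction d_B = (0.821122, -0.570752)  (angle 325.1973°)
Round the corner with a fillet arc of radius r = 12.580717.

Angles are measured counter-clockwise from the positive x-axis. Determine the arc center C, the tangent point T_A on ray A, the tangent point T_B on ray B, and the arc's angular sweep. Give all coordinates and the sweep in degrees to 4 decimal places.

bisector direction at 307.8419° = (0.613485,-0.789707)
center distance |VC| = r/sin(θ/2) = 12.580717/sin(17.3554°) = 42.175010
C = V + |VC|·bis = (13.9103,-13.9415)
T_A = V + ((C−V)·d_A)·d_A = V + 40.2549·d_A = (2.1253,-18.3445)
T_B = V + ((C−V)·d_B)·d_B = V + 40.2549·d_B = (21.0908,-3.6111)
sweep = 180° − θ = 145.2892°

center=(13.9103,-13.9415) T_A=(2.1253,-18.3445) T_B=(21.0908,-3.6111) sweep=145.2892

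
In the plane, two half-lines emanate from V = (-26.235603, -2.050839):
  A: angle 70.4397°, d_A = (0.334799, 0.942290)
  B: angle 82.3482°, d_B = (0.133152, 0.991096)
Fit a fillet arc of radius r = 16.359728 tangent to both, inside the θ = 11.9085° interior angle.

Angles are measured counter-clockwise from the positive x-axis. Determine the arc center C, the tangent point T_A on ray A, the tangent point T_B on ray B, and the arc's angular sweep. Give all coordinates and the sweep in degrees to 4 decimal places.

bisector direction at 76.3940° = (0.235245,0.971936)
center distance |VC| = r/sin(θ/2) = 16.359728/sin(5.9543°) = 157.707966
C = V + |VC|·bis = (10.8644,151.2312)
T_A = V + ((C−V)·d_A)·d_A = V + 156.8571·d_A = (26.2800,145.7540)
T_B = V + ((C−V)·d_B)·d_B = V + 156.8571·d_B = (-5.3497,153.4096)
sweep = 180° − θ = 168.0915°

center=(10.8644,151.2312) T_A=(26.2800,145.7540) T_B=(-5.3497,153.4096) sweep=168.0915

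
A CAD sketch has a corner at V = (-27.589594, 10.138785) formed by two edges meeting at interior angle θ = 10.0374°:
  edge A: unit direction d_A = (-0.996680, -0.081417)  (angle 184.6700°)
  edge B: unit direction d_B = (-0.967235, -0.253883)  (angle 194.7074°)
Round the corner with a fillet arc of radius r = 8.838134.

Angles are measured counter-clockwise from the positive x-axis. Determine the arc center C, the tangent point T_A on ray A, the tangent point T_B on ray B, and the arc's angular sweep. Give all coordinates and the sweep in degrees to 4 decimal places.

center=(-127.1779,-6.8639) T_A=(-127.8975,1.9448) T_B=(-124.9341,-15.4125) sweep=169.9626

bisector direction at 189.6887° = (-0.985737,-0.168295)
center distance |VC| = r/sin(θ/2) = 8.838134/sin(5.0187°) = 101.029330
C = V + |VC|·bis = (-127.1779,-6.8639)
T_A = V + ((C−V)·d_A)·d_A = V + 100.6420·d_A = (-127.8975,1.9448)
T_B = V + ((C−V)·d_B)·d_B = V + 100.6420·d_B = (-124.9341,-15.4125)
sweep = 180° − θ = 169.9626°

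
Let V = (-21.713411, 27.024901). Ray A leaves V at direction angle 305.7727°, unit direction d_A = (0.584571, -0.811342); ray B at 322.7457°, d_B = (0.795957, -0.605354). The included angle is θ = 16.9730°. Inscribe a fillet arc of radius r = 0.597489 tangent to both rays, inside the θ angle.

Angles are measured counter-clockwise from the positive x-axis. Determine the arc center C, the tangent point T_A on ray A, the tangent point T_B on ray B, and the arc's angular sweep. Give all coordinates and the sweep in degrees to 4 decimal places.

center=(-18.8878,24.1253) T_A=(-19.3726,23.7760) T_B=(-18.5261,24.6009) sweep=163.0270

bisector direction at 314.2592° = (0.697905,-0.716190)
center distance |VC| = r/sin(θ/2) = 0.597489/sin(8.4865°) = 4.048676
C = V + |VC|·bis = (-18.8878,24.1253)
T_A = V + ((C−V)·d_A)·d_A = V + 4.0043·d_A = (-19.3726,23.7760)
T_B = V + ((C−V)·d_B)·d_B = V + 4.0043·d_B = (-18.5261,24.6009)
sweep = 180° − θ = 163.0270°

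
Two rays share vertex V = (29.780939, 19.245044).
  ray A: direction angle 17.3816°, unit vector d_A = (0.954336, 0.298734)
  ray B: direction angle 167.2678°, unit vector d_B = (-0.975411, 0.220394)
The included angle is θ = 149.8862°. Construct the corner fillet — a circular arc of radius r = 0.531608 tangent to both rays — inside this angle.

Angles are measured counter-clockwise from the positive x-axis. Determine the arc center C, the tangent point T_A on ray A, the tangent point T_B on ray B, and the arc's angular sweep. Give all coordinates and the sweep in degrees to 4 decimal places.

center=(29.7586,19.7951) T_A=(29.9174,19.2878) T_B=(29.6414,19.2766) sweep=30.1138

bisector direction at 92.3247° = (-0.040563,0.999177)
center distance |VC| = r/sin(θ/2) = 0.531608/sin(74.9431°) = 0.550508
C = V + |VC|·bis = (29.7586,19.7951)
T_A = V + ((C−V)·d_A)·d_A = V + 0.1430·d_A = (29.9174,19.2878)
T_B = V + ((C−V)·d_B)·d_B = V + 0.1430·d_B = (29.6414,19.2766)
sweep = 180° − θ = 30.1138°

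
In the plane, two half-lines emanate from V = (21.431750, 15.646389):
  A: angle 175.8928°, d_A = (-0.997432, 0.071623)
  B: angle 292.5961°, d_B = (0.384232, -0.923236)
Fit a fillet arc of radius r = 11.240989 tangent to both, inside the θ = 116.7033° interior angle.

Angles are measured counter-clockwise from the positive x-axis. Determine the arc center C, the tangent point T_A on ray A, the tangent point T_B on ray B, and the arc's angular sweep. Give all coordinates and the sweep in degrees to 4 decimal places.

center=(13.7158,4.9305) T_A=(14.5210,16.1426) T_B=(24.0939,9.2497) sweep=63.2967

bisector direction at 234.2445° = (-0.584328,-0.811517)
center distance |VC| = r/sin(θ/2) = 11.240989/sin(58.3516°) = 13.204739
C = V + |VC|·bis = (13.7158,4.9305)
T_A = V + ((C−V)·d_A)·d_A = V + 6.9286·d_A = (14.5210,16.1426)
T_B = V + ((C−V)·d_B)·d_B = V + 6.9286·d_B = (24.0939,9.2497)
sweep = 180° − θ = 63.2967°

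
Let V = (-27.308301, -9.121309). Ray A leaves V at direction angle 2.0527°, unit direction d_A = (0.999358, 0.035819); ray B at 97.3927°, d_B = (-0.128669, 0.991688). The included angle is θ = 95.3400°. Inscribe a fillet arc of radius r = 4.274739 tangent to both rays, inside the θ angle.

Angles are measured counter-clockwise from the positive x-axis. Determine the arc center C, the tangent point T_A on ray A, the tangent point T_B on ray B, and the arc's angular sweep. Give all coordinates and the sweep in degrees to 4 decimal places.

center=(-23.5701,-4.7098) T_A=(-23.4170,-8.9818) T_B=(-27.8093,-5.2599) sweep=84.6600

bisector direction at 49.7227° = (0.646488,0.762925)
center distance |VC| = r/sin(θ/2) = 4.274739/sin(47.6700°) = 5.782311
C = V + |VC|·bis = (-23.5701,-4.7098)
T_A = V + ((C−V)·d_A)·d_A = V + 3.8938·d_A = (-23.4170,-8.9818)
T_B = V + ((C−V)·d_B)·d_B = V + 3.8938·d_B = (-27.8093,-5.2599)
sweep = 180° − θ = 84.6600°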